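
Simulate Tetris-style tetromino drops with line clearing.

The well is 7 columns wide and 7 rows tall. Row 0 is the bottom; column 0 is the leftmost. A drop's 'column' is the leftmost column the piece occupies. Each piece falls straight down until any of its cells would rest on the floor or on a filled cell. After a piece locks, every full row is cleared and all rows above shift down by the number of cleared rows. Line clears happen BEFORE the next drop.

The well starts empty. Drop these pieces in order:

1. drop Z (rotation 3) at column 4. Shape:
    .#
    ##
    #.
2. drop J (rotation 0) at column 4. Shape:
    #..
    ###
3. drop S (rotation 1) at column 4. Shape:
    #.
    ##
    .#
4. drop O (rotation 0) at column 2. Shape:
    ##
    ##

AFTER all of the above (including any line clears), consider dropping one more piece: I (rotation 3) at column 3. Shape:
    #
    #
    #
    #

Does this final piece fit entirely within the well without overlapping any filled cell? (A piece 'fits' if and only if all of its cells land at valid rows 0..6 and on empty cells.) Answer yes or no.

Drop 1: Z rot3 at col 4 lands with bottom-row=0; cleared 0 line(s) (total 0); column heights now [0 0 0 0 2 3 0], max=3
Drop 2: J rot0 at col 4 lands with bottom-row=3; cleared 0 line(s) (total 0); column heights now [0 0 0 0 5 4 4], max=5
Drop 3: S rot1 at col 4 lands with bottom-row=4; cleared 0 line(s) (total 0); column heights now [0 0 0 0 7 6 4], max=7
Drop 4: O rot0 at col 2 lands with bottom-row=0; cleared 0 line(s) (total 0); column heights now [0 0 2 2 7 6 4], max=7
Test piece I rot3 at col 3 (width 1): heights before test = [0 0 2 2 7 6 4]; fits = True

Answer: yes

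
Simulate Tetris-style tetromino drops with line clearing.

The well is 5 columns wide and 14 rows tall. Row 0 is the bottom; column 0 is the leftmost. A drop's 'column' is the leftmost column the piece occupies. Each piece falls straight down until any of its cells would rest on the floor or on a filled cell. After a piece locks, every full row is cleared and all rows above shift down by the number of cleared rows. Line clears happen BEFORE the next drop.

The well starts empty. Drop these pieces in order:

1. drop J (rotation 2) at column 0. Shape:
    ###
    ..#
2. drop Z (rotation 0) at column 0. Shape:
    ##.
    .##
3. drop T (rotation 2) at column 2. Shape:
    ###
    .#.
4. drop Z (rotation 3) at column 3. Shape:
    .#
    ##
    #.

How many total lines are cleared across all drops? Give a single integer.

Drop 1: J rot2 at col 0 lands with bottom-row=0; cleared 0 line(s) (total 0); column heights now [2 2 2 0 0], max=2
Drop 2: Z rot0 at col 0 lands with bottom-row=2; cleared 0 line(s) (total 0); column heights now [4 4 3 0 0], max=4
Drop 3: T rot2 at col 2 lands with bottom-row=2; cleared 1 line(s) (total 1); column heights now [2 3 3 3 0], max=3
Drop 4: Z rot3 at col 3 lands with bottom-row=3; cleared 0 line(s) (total 1); column heights now [2 3 3 5 6], max=6

Answer: 1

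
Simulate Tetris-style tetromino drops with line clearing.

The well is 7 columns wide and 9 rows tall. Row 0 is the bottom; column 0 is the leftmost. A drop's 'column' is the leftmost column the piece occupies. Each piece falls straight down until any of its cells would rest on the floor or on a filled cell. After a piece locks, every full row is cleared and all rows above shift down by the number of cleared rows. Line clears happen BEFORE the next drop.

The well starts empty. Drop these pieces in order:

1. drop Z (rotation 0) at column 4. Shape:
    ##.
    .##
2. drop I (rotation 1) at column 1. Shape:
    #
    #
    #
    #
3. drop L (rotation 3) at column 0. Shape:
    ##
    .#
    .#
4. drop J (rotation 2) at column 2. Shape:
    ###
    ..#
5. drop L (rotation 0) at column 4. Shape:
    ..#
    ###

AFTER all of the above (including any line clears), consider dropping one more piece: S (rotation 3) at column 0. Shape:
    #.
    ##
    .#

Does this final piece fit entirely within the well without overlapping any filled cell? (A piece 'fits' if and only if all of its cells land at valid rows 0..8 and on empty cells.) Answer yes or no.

Drop 1: Z rot0 at col 4 lands with bottom-row=0; cleared 0 line(s) (total 0); column heights now [0 0 0 0 2 2 1], max=2
Drop 2: I rot1 at col 1 lands with bottom-row=0; cleared 0 line(s) (total 0); column heights now [0 4 0 0 2 2 1], max=4
Drop 3: L rot3 at col 0 lands with bottom-row=4; cleared 0 line(s) (total 0); column heights now [7 7 0 0 2 2 1], max=7
Drop 4: J rot2 at col 2 lands with bottom-row=2; cleared 0 line(s) (total 0); column heights now [7 7 4 4 4 2 1], max=7
Drop 5: L rot0 at col 4 lands with bottom-row=4; cleared 0 line(s) (total 0); column heights now [7 7 4 4 5 5 6], max=7
Test piece S rot3 at col 0 (width 2): heights before test = [7 7 4 4 5 5 6]; fits = False

Answer: no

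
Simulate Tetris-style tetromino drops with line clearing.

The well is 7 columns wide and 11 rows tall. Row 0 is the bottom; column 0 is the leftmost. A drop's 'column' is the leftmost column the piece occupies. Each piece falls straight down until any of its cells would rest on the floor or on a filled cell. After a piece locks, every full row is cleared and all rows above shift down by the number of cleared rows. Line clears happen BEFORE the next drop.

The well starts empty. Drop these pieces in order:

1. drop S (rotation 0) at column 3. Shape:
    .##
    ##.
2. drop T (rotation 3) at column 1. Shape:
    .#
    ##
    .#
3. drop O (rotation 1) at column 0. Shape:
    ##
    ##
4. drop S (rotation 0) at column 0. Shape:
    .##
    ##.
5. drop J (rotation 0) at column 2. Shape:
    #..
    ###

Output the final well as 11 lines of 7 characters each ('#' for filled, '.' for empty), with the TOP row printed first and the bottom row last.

Answer: .......
.......
.......
..#....
..###..
.##....
##.....
##.....
###....
.##.##.
..###..

Derivation:
Drop 1: S rot0 at col 3 lands with bottom-row=0; cleared 0 line(s) (total 0); column heights now [0 0 0 1 2 2 0], max=2
Drop 2: T rot3 at col 1 lands with bottom-row=0; cleared 0 line(s) (total 0); column heights now [0 2 3 1 2 2 0], max=3
Drop 3: O rot1 at col 0 lands with bottom-row=2; cleared 0 line(s) (total 0); column heights now [4 4 3 1 2 2 0], max=4
Drop 4: S rot0 at col 0 lands with bottom-row=4; cleared 0 line(s) (total 0); column heights now [5 6 6 1 2 2 0], max=6
Drop 5: J rot0 at col 2 lands with bottom-row=6; cleared 0 line(s) (total 0); column heights now [5 6 8 7 7 2 0], max=8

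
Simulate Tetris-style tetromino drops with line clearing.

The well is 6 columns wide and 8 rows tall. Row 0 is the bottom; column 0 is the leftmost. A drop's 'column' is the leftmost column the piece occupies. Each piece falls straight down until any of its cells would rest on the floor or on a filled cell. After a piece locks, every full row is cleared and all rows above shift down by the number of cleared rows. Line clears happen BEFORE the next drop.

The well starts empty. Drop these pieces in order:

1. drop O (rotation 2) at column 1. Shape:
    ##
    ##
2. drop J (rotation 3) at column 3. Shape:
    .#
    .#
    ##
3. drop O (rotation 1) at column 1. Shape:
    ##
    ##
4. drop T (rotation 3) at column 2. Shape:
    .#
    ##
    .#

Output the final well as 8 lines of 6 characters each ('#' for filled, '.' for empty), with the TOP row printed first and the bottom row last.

Drop 1: O rot2 at col 1 lands with bottom-row=0; cleared 0 line(s) (total 0); column heights now [0 2 2 0 0 0], max=2
Drop 2: J rot3 at col 3 lands with bottom-row=0; cleared 0 line(s) (total 0); column heights now [0 2 2 1 3 0], max=3
Drop 3: O rot1 at col 1 lands with bottom-row=2; cleared 0 line(s) (total 0); column heights now [0 4 4 1 3 0], max=4
Drop 4: T rot3 at col 2 lands with bottom-row=3; cleared 0 line(s) (total 0); column heights now [0 4 5 6 3 0], max=6

Answer: ......
......
...#..
..##..
.###..
.##.#.
.##.#.
.####.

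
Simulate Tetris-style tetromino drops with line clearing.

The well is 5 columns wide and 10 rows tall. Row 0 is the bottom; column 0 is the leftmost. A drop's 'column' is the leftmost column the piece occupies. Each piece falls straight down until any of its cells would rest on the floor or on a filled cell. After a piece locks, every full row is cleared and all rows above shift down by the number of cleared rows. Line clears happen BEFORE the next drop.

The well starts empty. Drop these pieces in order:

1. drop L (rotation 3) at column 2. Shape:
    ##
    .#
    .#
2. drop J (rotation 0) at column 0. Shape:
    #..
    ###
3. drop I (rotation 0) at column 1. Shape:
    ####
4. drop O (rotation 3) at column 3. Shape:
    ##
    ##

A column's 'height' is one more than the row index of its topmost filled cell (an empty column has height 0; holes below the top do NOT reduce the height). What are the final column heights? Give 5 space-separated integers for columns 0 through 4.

Drop 1: L rot3 at col 2 lands with bottom-row=0; cleared 0 line(s) (total 0); column heights now [0 0 3 3 0], max=3
Drop 2: J rot0 at col 0 lands with bottom-row=3; cleared 0 line(s) (total 0); column heights now [5 4 4 3 0], max=5
Drop 3: I rot0 at col 1 lands with bottom-row=4; cleared 1 line(s) (total 1); column heights now [4 4 4 3 0], max=4
Drop 4: O rot3 at col 3 lands with bottom-row=3; cleared 1 line(s) (total 2); column heights now [0 0 3 4 4], max=4

Answer: 0 0 3 4 4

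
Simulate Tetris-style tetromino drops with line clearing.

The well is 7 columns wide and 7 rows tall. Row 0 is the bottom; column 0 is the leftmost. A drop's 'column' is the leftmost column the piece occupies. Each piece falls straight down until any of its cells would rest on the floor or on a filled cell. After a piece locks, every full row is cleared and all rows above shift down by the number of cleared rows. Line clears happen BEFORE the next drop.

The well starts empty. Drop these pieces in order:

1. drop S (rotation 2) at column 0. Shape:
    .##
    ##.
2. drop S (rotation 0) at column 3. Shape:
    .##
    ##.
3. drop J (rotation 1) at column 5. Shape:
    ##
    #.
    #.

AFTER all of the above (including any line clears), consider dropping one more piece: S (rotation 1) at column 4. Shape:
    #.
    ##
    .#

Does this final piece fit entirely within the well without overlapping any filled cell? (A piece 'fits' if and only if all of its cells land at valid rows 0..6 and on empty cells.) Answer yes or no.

Answer: no

Derivation:
Drop 1: S rot2 at col 0 lands with bottom-row=0; cleared 0 line(s) (total 0); column heights now [1 2 2 0 0 0 0], max=2
Drop 2: S rot0 at col 3 lands with bottom-row=0; cleared 0 line(s) (total 0); column heights now [1 2 2 1 2 2 0], max=2
Drop 3: J rot1 at col 5 lands with bottom-row=2; cleared 0 line(s) (total 0); column heights now [1 2 2 1 2 5 5], max=5
Test piece S rot1 at col 4 (width 2): heights before test = [1 2 2 1 2 5 5]; fits = False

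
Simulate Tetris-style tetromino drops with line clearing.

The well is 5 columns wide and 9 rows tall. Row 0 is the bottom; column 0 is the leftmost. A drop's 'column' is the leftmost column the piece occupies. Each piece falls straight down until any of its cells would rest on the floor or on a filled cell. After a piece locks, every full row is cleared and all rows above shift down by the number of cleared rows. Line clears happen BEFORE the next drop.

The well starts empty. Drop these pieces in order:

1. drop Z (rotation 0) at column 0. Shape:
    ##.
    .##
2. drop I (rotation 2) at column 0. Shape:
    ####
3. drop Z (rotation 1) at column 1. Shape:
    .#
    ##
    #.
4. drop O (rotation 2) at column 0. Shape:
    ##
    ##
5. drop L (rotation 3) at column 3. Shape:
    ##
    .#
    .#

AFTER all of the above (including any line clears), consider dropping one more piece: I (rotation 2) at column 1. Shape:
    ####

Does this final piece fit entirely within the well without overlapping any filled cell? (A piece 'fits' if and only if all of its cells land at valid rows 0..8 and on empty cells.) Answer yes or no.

Drop 1: Z rot0 at col 0 lands with bottom-row=0; cleared 0 line(s) (total 0); column heights now [2 2 1 0 0], max=2
Drop 2: I rot2 at col 0 lands with bottom-row=2; cleared 0 line(s) (total 0); column heights now [3 3 3 3 0], max=3
Drop 3: Z rot1 at col 1 lands with bottom-row=3; cleared 0 line(s) (total 0); column heights now [3 5 6 3 0], max=6
Drop 4: O rot2 at col 0 lands with bottom-row=5; cleared 0 line(s) (total 0); column heights now [7 7 6 3 0], max=7
Drop 5: L rot3 at col 3 lands with bottom-row=1; cleared 1 line(s) (total 1); column heights now [6 6 5 3 3], max=6
Test piece I rot2 at col 1 (width 4): heights before test = [6 6 5 3 3]; fits = True

Answer: yes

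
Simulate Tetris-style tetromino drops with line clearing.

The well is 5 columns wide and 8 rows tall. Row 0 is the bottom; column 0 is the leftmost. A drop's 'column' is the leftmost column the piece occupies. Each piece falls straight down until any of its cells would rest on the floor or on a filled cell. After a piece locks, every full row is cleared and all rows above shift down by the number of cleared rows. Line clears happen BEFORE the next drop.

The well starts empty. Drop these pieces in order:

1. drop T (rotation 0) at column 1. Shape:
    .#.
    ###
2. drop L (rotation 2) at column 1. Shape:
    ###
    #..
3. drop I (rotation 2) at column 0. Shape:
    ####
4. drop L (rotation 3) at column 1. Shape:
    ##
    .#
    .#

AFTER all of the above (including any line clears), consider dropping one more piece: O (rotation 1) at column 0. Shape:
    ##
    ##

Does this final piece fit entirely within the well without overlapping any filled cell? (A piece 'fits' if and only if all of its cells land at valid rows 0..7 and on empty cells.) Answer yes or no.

Answer: no

Derivation:
Drop 1: T rot0 at col 1 lands with bottom-row=0; cleared 0 line(s) (total 0); column heights now [0 1 2 1 0], max=2
Drop 2: L rot2 at col 1 lands with bottom-row=1; cleared 0 line(s) (total 0); column heights now [0 3 3 3 0], max=3
Drop 3: I rot2 at col 0 lands with bottom-row=3; cleared 0 line(s) (total 0); column heights now [4 4 4 4 0], max=4
Drop 4: L rot3 at col 1 lands with bottom-row=4; cleared 0 line(s) (total 0); column heights now [4 7 7 4 0], max=7
Test piece O rot1 at col 0 (width 2): heights before test = [4 7 7 4 0]; fits = False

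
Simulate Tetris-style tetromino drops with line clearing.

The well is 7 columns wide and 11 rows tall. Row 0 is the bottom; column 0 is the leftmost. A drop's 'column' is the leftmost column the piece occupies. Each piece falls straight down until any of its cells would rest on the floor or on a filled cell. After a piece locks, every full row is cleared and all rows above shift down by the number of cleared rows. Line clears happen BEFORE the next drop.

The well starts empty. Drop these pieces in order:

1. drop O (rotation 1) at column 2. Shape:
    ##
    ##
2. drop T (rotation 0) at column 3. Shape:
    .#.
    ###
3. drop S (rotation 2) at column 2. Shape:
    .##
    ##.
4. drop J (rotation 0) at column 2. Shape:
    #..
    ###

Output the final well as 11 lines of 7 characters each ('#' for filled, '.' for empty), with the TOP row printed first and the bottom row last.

Drop 1: O rot1 at col 2 lands with bottom-row=0; cleared 0 line(s) (total 0); column heights now [0 0 2 2 0 0 0], max=2
Drop 2: T rot0 at col 3 lands with bottom-row=2; cleared 0 line(s) (total 0); column heights now [0 0 2 3 4 3 0], max=4
Drop 3: S rot2 at col 2 lands with bottom-row=3; cleared 0 line(s) (total 0); column heights now [0 0 4 5 5 3 0], max=5
Drop 4: J rot0 at col 2 lands with bottom-row=5; cleared 0 line(s) (total 0); column heights now [0 0 7 6 6 3 0], max=7

Answer: .......
.......
.......
.......
..#....
..###..
...##..
..###..
...###.
..##...
..##...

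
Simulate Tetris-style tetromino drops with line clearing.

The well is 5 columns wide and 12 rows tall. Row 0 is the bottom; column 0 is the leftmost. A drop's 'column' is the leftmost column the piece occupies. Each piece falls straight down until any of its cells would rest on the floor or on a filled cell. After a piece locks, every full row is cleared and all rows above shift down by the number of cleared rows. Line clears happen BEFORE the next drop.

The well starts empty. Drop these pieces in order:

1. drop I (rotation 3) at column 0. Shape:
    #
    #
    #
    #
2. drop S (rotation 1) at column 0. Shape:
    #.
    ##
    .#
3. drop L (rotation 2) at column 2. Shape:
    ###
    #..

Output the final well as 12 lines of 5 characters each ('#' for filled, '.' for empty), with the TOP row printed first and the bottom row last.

Answer: .....
.....
.....
.....
.....
.....
#....
##...
##...
#....
#.###
#.#..

Derivation:
Drop 1: I rot3 at col 0 lands with bottom-row=0; cleared 0 line(s) (total 0); column heights now [4 0 0 0 0], max=4
Drop 2: S rot1 at col 0 lands with bottom-row=3; cleared 0 line(s) (total 0); column heights now [6 5 0 0 0], max=6
Drop 3: L rot2 at col 2 lands with bottom-row=0; cleared 0 line(s) (total 0); column heights now [6 5 2 2 2], max=6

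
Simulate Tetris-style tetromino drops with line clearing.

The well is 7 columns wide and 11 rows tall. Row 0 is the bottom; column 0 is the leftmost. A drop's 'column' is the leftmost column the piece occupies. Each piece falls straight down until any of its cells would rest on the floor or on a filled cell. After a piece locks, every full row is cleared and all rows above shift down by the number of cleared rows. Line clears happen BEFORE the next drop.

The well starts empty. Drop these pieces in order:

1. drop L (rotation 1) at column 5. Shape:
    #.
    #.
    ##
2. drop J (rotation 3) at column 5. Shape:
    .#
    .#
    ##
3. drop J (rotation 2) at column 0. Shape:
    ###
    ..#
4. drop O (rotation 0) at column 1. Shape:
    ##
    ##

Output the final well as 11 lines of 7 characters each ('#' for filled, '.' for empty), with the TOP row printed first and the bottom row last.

Drop 1: L rot1 at col 5 lands with bottom-row=0; cleared 0 line(s) (total 0); column heights now [0 0 0 0 0 3 1], max=3
Drop 2: J rot3 at col 5 lands with bottom-row=3; cleared 0 line(s) (total 0); column heights now [0 0 0 0 0 4 6], max=6
Drop 3: J rot2 at col 0 lands with bottom-row=0; cleared 0 line(s) (total 0); column heights now [2 2 2 0 0 4 6], max=6
Drop 4: O rot0 at col 1 lands with bottom-row=2; cleared 0 line(s) (total 0); column heights now [2 4 4 0 0 4 6], max=6

Answer: .......
.......
.......
.......
.......
......#
......#
.##..##
.##..#.
###..#.
..#..##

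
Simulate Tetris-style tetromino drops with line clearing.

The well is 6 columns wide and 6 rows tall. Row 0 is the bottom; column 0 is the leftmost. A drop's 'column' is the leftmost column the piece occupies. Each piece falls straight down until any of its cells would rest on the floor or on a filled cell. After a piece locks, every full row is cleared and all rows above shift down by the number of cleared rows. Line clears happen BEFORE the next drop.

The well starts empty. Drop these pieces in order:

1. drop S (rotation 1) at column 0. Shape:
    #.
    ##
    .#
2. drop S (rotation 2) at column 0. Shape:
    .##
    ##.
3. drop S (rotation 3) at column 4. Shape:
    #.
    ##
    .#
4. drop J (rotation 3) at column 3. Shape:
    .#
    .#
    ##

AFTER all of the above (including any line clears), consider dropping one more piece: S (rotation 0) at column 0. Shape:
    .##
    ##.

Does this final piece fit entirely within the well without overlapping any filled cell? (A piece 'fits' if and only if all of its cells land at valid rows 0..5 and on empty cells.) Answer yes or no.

Answer: no

Derivation:
Drop 1: S rot1 at col 0 lands with bottom-row=0; cleared 0 line(s) (total 0); column heights now [3 2 0 0 0 0], max=3
Drop 2: S rot2 at col 0 lands with bottom-row=3; cleared 0 line(s) (total 0); column heights now [4 5 5 0 0 0], max=5
Drop 3: S rot3 at col 4 lands with bottom-row=0; cleared 0 line(s) (total 0); column heights now [4 5 5 0 3 2], max=5
Drop 4: J rot3 at col 3 lands with bottom-row=3; cleared 0 line(s) (total 0); column heights now [4 5 5 4 6 2], max=6
Test piece S rot0 at col 0 (width 3): heights before test = [4 5 5 4 6 2]; fits = False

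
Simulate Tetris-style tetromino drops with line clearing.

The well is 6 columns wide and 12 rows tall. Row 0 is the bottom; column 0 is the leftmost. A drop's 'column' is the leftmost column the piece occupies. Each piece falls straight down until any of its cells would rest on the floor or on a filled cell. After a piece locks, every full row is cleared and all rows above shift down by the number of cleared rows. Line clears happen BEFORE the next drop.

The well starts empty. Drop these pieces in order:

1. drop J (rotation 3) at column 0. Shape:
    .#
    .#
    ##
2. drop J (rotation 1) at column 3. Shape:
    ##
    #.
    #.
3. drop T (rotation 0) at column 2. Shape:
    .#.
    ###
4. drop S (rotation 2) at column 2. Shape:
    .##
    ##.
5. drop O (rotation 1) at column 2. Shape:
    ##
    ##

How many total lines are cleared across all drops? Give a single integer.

Drop 1: J rot3 at col 0 lands with bottom-row=0; cleared 0 line(s) (total 0); column heights now [1 3 0 0 0 0], max=3
Drop 2: J rot1 at col 3 lands with bottom-row=0; cleared 0 line(s) (total 0); column heights now [1 3 0 3 3 0], max=3
Drop 3: T rot0 at col 2 lands with bottom-row=3; cleared 0 line(s) (total 0); column heights now [1 3 4 5 4 0], max=5
Drop 4: S rot2 at col 2 lands with bottom-row=5; cleared 0 line(s) (total 0); column heights now [1 3 6 7 7 0], max=7
Drop 5: O rot1 at col 2 lands with bottom-row=7; cleared 0 line(s) (total 0); column heights now [1 3 9 9 7 0], max=9

Answer: 0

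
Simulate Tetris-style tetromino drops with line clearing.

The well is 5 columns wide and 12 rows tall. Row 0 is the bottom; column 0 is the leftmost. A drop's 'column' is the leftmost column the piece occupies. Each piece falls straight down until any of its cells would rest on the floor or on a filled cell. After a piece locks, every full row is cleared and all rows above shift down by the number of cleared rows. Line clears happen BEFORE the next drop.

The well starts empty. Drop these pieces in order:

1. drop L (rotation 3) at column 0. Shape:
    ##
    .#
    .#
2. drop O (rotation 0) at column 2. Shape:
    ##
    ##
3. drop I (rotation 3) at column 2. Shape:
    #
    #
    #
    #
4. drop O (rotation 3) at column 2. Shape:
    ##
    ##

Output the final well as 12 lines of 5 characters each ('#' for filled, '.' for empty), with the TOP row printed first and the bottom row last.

Drop 1: L rot3 at col 0 lands with bottom-row=0; cleared 0 line(s) (total 0); column heights now [3 3 0 0 0], max=3
Drop 2: O rot0 at col 2 lands with bottom-row=0; cleared 0 line(s) (total 0); column heights now [3 3 2 2 0], max=3
Drop 3: I rot3 at col 2 lands with bottom-row=2; cleared 0 line(s) (total 0); column heights now [3 3 6 2 0], max=6
Drop 4: O rot3 at col 2 lands with bottom-row=6; cleared 0 line(s) (total 0); column heights now [3 3 8 8 0], max=8

Answer: .....
.....
.....
.....
..##.
..##.
..#..
..#..
..#..
###..
.###.
.###.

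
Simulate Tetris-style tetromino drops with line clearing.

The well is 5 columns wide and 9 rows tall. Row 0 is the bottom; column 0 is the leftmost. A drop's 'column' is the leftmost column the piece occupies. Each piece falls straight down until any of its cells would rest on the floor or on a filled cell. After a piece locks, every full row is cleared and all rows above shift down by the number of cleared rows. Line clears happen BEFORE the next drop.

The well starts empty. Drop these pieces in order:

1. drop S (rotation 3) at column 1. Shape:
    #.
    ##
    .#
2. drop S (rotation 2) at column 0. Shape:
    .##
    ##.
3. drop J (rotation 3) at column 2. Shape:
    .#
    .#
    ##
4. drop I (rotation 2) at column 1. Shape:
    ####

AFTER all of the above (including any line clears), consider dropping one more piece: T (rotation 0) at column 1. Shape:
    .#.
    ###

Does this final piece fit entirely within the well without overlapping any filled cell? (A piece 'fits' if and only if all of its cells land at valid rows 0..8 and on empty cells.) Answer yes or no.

Drop 1: S rot3 at col 1 lands with bottom-row=0; cleared 0 line(s) (total 0); column heights now [0 3 2 0 0], max=3
Drop 2: S rot2 at col 0 lands with bottom-row=3; cleared 0 line(s) (total 0); column heights now [4 5 5 0 0], max=5
Drop 3: J rot3 at col 2 lands with bottom-row=5; cleared 0 line(s) (total 0); column heights now [4 5 6 8 0], max=8
Drop 4: I rot2 at col 1 lands with bottom-row=8; cleared 0 line(s) (total 0); column heights now [4 9 9 9 9], max=9
Test piece T rot0 at col 1 (width 3): heights before test = [4 9 9 9 9]; fits = False

Answer: no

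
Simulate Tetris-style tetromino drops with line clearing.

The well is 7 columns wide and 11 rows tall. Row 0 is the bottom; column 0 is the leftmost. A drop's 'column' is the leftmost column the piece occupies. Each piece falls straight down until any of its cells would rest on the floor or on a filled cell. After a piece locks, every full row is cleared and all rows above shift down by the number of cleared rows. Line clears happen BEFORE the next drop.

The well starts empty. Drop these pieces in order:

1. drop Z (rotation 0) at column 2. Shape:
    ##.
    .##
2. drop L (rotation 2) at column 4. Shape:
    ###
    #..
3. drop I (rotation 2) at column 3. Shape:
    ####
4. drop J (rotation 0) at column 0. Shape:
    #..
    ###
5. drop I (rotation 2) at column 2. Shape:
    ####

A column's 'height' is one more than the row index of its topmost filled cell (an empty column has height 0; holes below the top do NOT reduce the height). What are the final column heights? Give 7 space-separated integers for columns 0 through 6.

Drop 1: Z rot0 at col 2 lands with bottom-row=0; cleared 0 line(s) (total 0); column heights now [0 0 2 2 1 0 0], max=2
Drop 2: L rot2 at col 4 lands with bottom-row=1; cleared 0 line(s) (total 0); column heights now [0 0 2 2 3 3 3], max=3
Drop 3: I rot2 at col 3 lands with bottom-row=3; cleared 0 line(s) (total 0); column heights now [0 0 2 4 4 4 4], max=4
Drop 4: J rot0 at col 0 lands with bottom-row=2; cleared 0 line(s) (total 0); column heights now [4 3 3 4 4 4 4], max=4
Drop 5: I rot2 at col 2 lands with bottom-row=4; cleared 0 line(s) (total 0); column heights now [4 3 5 5 5 5 4], max=5

Answer: 4 3 5 5 5 5 4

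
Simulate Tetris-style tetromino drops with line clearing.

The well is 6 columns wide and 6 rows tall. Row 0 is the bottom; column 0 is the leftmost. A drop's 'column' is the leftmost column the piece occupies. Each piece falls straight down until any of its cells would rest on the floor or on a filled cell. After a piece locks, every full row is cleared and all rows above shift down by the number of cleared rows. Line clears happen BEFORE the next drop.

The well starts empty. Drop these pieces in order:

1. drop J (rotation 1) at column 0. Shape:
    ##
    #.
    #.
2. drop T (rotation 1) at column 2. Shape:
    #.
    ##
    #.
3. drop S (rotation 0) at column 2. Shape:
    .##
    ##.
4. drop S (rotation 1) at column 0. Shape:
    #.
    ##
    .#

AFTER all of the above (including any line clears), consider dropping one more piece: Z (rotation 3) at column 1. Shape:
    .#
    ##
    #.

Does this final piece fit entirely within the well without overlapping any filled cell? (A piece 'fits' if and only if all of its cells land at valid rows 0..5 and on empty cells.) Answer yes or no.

Drop 1: J rot1 at col 0 lands with bottom-row=0; cleared 0 line(s) (total 0); column heights now [3 3 0 0 0 0], max=3
Drop 2: T rot1 at col 2 lands with bottom-row=0; cleared 0 line(s) (total 0); column heights now [3 3 3 2 0 0], max=3
Drop 3: S rot0 at col 2 lands with bottom-row=3; cleared 0 line(s) (total 0); column heights now [3 3 4 5 5 0], max=5
Drop 4: S rot1 at col 0 lands with bottom-row=3; cleared 0 line(s) (total 0); column heights now [6 5 4 5 5 0], max=6
Test piece Z rot3 at col 1 (width 2): heights before test = [6 5 4 5 5 0]; fits = False

Answer: no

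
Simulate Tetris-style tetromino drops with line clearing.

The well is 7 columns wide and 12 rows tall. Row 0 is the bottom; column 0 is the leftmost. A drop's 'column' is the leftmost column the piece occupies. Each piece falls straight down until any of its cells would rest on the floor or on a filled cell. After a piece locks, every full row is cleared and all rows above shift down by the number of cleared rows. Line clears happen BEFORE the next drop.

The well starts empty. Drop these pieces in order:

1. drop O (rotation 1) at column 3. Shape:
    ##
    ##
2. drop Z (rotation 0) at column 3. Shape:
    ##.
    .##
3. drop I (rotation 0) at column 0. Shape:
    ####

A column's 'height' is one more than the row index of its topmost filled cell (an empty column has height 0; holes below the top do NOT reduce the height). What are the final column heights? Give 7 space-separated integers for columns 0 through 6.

Answer: 5 5 5 5 4 3 0

Derivation:
Drop 1: O rot1 at col 3 lands with bottom-row=0; cleared 0 line(s) (total 0); column heights now [0 0 0 2 2 0 0], max=2
Drop 2: Z rot0 at col 3 lands with bottom-row=2; cleared 0 line(s) (total 0); column heights now [0 0 0 4 4 3 0], max=4
Drop 3: I rot0 at col 0 lands with bottom-row=4; cleared 0 line(s) (total 0); column heights now [5 5 5 5 4 3 0], max=5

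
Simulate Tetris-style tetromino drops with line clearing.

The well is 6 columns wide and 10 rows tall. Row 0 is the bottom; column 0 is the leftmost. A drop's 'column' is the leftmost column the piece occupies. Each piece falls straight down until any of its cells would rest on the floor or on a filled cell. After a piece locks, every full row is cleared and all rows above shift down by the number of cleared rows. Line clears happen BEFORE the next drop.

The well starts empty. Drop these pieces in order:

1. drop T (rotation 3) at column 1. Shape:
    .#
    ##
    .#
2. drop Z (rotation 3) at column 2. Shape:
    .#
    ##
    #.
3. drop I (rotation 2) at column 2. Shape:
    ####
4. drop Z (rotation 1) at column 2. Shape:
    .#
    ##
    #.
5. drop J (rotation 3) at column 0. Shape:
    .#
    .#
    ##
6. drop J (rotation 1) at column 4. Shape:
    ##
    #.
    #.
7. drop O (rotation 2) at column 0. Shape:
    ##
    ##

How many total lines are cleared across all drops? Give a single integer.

Drop 1: T rot3 at col 1 lands with bottom-row=0; cleared 0 line(s) (total 0); column heights now [0 2 3 0 0 0], max=3
Drop 2: Z rot3 at col 2 lands with bottom-row=3; cleared 0 line(s) (total 0); column heights now [0 2 5 6 0 0], max=6
Drop 3: I rot2 at col 2 lands with bottom-row=6; cleared 0 line(s) (total 0); column heights now [0 2 7 7 7 7], max=7
Drop 4: Z rot1 at col 2 lands with bottom-row=7; cleared 0 line(s) (total 0); column heights now [0 2 9 10 7 7], max=10
Drop 5: J rot3 at col 0 lands with bottom-row=2; cleared 0 line(s) (total 0); column heights now [3 5 9 10 7 7], max=10
Drop 6: J rot1 at col 4 lands with bottom-row=7; cleared 0 line(s) (total 0); column heights now [3 5 9 10 10 10], max=10
Drop 7: O rot2 at col 0 lands with bottom-row=5; cleared 1 line(s) (total 1); column heights now [6 6 8 9 9 9], max=9

Answer: 1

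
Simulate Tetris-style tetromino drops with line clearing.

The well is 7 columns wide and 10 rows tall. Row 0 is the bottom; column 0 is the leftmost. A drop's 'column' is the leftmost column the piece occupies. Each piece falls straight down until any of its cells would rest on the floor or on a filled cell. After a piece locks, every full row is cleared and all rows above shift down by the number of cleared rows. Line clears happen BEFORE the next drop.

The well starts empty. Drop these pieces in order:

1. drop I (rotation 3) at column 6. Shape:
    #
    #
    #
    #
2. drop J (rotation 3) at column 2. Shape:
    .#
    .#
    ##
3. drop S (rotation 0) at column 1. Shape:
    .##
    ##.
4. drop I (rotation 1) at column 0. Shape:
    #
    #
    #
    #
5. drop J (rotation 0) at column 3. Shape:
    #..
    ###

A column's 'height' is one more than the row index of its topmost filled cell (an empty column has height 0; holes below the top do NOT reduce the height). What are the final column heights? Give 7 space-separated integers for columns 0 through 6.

Drop 1: I rot3 at col 6 lands with bottom-row=0; cleared 0 line(s) (total 0); column heights now [0 0 0 0 0 0 4], max=4
Drop 2: J rot3 at col 2 lands with bottom-row=0; cleared 0 line(s) (total 0); column heights now [0 0 1 3 0 0 4], max=4
Drop 3: S rot0 at col 1 lands with bottom-row=2; cleared 0 line(s) (total 0); column heights now [0 3 4 4 0 0 4], max=4
Drop 4: I rot1 at col 0 lands with bottom-row=0; cleared 0 line(s) (total 0); column heights now [4 3 4 4 0 0 4], max=4
Drop 5: J rot0 at col 3 lands with bottom-row=4; cleared 0 line(s) (total 0); column heights now [4 3 4 6 5 5 4], max=6

Answer: 4 3 4 6 5 5 4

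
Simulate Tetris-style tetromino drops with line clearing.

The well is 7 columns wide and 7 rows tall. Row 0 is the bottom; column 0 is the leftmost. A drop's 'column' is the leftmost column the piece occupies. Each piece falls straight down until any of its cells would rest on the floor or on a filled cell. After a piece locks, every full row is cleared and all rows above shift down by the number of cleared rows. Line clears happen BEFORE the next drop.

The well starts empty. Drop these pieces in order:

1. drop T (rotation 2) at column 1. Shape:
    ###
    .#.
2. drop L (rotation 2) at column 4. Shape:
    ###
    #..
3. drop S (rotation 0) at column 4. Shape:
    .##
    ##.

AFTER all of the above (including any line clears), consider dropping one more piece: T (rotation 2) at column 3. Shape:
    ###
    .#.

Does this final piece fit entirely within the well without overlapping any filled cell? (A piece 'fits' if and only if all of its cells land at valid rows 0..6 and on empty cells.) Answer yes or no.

Drop 1: T rot2 at col 1 lands with bottom-row=0; cleared 0 line(s) (total 0); column heights now [0 2 2 2 0 0 0], max=2
Drop 2: L rot2 at col 4 lands with bottom-row=0; cleared 0 line(s) (total 0); column heights now [0 2 2 2 2 2 2], max=2
Drop 3: S rot0 at col 4 lands with bottom-row=2; cleared 0 line(s) (total 0); column heights now [0 2 2 2 3 4 4], max=4
Test piece T rot2 at col 3 (width 3): heights before test = [0 2 2 2 3 4 4]; fits = True

Answer: yes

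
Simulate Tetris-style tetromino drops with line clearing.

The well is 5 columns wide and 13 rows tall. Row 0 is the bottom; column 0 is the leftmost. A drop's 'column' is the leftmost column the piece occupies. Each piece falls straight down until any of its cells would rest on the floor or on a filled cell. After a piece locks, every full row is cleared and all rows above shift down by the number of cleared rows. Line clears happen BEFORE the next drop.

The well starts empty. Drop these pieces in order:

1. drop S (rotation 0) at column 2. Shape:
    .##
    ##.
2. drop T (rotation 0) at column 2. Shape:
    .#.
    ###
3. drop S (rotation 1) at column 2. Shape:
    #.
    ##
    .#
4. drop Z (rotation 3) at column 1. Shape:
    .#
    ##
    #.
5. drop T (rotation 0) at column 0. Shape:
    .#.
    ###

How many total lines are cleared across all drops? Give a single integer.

Drop 1: S rot0 at col 2 lands with bottom-row=0; cleared 0 line(s) (total 0); column heights now [0 0 1 2 2], max=2
Drop 2: T rot0 at col 2 lands with bottom-row=2; cleared 0 line(s) (total 0); column heights now [0 0 3 4 3], max=4
Drop 3: S rot1 at col 2 lands with bottom-row=4; cleared 0 line(s) (total 0); column heights now [0 0 7 6 3], max=7
Drop 4: Z rot3 at col 1 lands with bottom-row=6; cleared 0 line(s) (total 0); column heights now [0 8 9 6 3], max=9
Drop 5: T rot0 at col 0 lands with bottom-row=9; cleared 0 line(s) (total 0); column heights now [10 11 10 6 3], max=11

Answer: 0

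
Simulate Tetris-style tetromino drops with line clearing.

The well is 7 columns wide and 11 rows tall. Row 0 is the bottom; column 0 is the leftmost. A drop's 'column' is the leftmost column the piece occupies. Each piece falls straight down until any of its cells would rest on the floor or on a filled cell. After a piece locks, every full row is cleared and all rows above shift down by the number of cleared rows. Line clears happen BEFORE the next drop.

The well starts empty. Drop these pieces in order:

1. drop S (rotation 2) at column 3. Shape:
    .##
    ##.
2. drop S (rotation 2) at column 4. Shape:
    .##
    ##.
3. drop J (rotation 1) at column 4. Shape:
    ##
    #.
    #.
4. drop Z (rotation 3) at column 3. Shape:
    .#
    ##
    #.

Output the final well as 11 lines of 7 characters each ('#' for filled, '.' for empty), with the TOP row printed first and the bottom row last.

Drop 1: S rot2 at col 3 lands with bottom-row=0; cleared 0 line(s) (total 0); column heights now [0 0 0 1 2 2 0], max=2
Drop 2: S rot2 at col 4 lands with bottom-row=2; cleared 0 line(s) (total 0); column heights now [0 0 0 1 3 4 4], max=4
Drop 3: J rot1 at col 4 lands with bottom-row=3; cleared 0 line(s) (total 0); column heights now [0 0 0 1 6 6 4], max=6
Drop 4: Z rot3 at col 3 lands with bottom-row=5; cleared 0 line(s) (total 0); column heights now [0 0 0 7 8 6 4], max=8

Answer: .......
.......
.......
....#..
...##..
...###.
....#..
....###
....##.
....##.
...##..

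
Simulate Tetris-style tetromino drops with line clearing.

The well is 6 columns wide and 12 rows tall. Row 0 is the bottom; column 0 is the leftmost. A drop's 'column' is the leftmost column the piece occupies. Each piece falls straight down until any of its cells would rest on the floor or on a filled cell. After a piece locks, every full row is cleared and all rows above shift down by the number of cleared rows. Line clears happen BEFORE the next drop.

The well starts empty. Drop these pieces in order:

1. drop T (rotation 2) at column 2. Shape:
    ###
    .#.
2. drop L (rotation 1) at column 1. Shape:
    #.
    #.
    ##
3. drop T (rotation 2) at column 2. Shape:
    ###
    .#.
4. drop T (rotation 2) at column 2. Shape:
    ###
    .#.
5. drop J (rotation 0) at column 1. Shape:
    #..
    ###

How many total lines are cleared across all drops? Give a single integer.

Drop 1: T rot2 at col 2 lands with bottom-row=0; cleared 0 line(s) (total 0); column heights now [0 0 2 2 2 0], max=2
Drop 2: L rot1 at col 1 lands with bottom-row=2; cleared 0 line(s) (total 0); column heights now [0 5 3 2 2 0], max=5
Drop 3: T rot2 at col 2 lands with bottom-row=2; cleared 0 line(s) (total 0); column heights now [0 5 4 4 4 0], max=5
Drop 4: T rot2 at col 2 lands with bottom-row=4; cleared 0 line(s) (total 0); column heights now [0 5 6 6 6 0], max=6
Drop 5: J rot0 at col 1 lands with bottom-row=6; cleared 0 line(s) (total 0); column heights now [0 8 7 7 6 0], max=8

Answer: 0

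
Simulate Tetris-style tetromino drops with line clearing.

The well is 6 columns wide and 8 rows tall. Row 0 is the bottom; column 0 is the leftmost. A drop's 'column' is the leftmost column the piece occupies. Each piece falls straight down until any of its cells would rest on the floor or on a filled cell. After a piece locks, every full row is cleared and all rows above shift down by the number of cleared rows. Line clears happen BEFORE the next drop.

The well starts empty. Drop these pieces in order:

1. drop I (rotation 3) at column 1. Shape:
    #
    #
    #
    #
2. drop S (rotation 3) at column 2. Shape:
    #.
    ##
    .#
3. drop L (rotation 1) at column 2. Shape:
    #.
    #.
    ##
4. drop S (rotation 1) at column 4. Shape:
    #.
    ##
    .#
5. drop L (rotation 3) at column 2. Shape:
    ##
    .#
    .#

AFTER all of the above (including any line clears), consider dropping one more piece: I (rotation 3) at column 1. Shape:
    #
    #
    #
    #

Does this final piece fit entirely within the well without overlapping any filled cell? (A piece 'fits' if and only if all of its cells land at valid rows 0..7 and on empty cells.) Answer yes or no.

Drop 1: I rot3 at col 1 lands with bottom-row=0; cleared 0 line(s) (total 0); column heights now [0 4 0 0 0 0], max=4
Drop 2: S rot3 at col 2 lands with bottom-row=0; cleared 0 line(s) (total 0); column heights now [0 4 3 2 0 0], max=4
Drop 3: L rot1 at col 2 lands with bottom-row=3; cleared 0 line(s) (total 0); column heights now [0 4 6 4 0 0], max=6
Drop 4: S rot1 at col 4 lands with bottom-row=0; cleared 0 line(s) (total 0); column heights now [0 4 6 4 3 2], max=6
Drop 5: L rot3 at col 2 lands with bottom-row=4; cleared 0 line(s) (total 0); column heights now [0 4 7 7 3 2], max=7
Test piece I rot3 at col 1 (width 1): heights before test = [0 4 7 7 3 2]; fits = True

Answer: yes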